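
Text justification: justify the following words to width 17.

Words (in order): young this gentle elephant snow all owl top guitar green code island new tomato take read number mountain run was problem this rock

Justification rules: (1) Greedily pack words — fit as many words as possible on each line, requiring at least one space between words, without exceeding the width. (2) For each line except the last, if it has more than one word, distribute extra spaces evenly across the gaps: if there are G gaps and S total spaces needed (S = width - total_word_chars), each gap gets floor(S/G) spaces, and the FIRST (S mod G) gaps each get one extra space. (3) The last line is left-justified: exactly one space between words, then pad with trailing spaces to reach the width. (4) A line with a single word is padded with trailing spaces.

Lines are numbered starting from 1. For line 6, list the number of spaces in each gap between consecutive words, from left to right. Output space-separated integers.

Answer: 7

Derivation:
Line 1: ['young', 'this', 'gentle'] (min_width=17, slack=0)
Line 2: ['elephant', 'snow', 'all'] (min_width=17, slack=0)
Line 3: ['owl', 'top', 'guitar'] (min_width=14, slack=3)
Line 4: ['green', 'code', 'island'] (min_width=17, slack=0)
Line 5: ['new', 'tomato', 'take'] (min_width=15, slack=2)
Line 6: ['read', 'number'] (min_width=11, slack=6)
Line 7: ['mountain', 'run', 'was'] (min_width=16, slack=1)
Line 8: ['problem', 'this', 'rock'] (min_width=17, slack=0)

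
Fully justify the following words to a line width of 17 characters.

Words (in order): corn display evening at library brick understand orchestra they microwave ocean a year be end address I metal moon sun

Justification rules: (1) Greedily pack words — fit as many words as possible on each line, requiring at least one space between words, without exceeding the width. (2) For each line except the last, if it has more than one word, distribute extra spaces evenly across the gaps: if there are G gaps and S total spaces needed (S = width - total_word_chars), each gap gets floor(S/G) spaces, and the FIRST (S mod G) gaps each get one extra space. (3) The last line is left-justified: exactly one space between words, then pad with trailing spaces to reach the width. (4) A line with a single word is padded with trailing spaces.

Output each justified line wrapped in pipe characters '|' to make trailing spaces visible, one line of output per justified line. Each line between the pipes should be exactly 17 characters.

Answer: |corn      display|
|evening        at|
|library     brick|
|understand       |
|orchestra    they|
|microwave ocean a|
|year    be    end|
|address  I  metal|
|moon sun         |

Derivation:
Line 1: ['corn', 'display'] (min_width=12, slack=5)
Line 2: ['evening', 'at'] (min_width=10, slack=7)
Line 3: ['library', 'brick'] (min_width=13, slack=4)
Line 4: ['understand'] (min_width=10, slack=7)
Line 5: ['orchestra', 'they'] (min_width=14, slack=3)
Line 6: ['microwave', 'ocean', 'a'] (min_width=17, slack=0)
Line 7: ['year', 'be', 'end'] (min_width=11, slack=6)
Line 8: ['address', 'I', 'metal'] (min_width=15, slack=2)
Line 9: ['moon', 'sun'] (min_width=8, slack=9)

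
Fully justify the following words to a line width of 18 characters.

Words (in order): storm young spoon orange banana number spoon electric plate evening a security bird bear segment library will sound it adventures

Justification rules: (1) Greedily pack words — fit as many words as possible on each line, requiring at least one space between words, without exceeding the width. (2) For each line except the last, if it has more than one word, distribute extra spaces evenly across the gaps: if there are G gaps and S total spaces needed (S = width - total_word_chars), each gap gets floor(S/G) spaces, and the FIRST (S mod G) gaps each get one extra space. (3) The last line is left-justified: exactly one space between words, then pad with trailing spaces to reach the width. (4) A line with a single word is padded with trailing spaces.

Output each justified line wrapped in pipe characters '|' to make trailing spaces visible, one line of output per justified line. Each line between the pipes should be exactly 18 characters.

Answer: |storm  young spoon|
|orange      banana|
|number       spoon|
|electric     plate|
|evening a security|
|bird  bear segment|
|library will sound|
|it adventures     |

Derivation:
Line 1: ['storm', 'young', 'spoon'] (min_width=17, slack=1)
Line 2: ['orange', 'banana'] (min_width=13, slack=5)
Line 3: ['number', 'spoon'] (min_width=12, slack=6)
Line 4: ['electric', 'plate'] (min_width=14, slack=4)
Line 5: ['evening', 'a', 'security'] (min_width=18, slack=0)
Line 6: ['bird', 'bear', 'segment'] (min_width=17, slack=1)
Line 7: ['library', 'will', 'sound'] (min_width=18, slack=0)
Line 8: ['it', 'adventures'] (min_width=13, slack=5)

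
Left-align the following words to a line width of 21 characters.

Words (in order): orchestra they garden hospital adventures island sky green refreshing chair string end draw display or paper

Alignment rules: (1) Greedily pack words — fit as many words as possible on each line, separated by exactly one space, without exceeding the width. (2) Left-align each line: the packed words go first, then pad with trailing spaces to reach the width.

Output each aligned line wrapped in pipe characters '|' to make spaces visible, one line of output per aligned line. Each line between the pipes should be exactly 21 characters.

Line 1: ['orchestra', 'they', 'garden'] (min_width=21, slack=0)
Line 2: ['hospital', 'adventures'] (min_width=19, slack=2)
Line 3: ['island', 'sky', 'green'] (min_width=16, slack=5)
Line 4: ['refreshing', 'chair'] (min_width=16, slack=5)
Line 5: ['string', 'end', 'draw'] (min_width=15, slack=6)
Line 6: ['display', 'or', 'paper'] (min_width=16, slack=5)

Answer: |orchestra they garden|
|hospital adventures  |
|island sky green     |
|refreshing chair     |
|string end draw      |
|display or paper     |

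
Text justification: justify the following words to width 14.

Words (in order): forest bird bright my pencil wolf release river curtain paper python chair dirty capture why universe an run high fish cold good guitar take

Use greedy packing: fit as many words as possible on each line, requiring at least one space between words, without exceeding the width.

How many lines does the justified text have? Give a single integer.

Answer: 11

Derivation:
Line 1: ['forest', 'bird'] (min_width=11, slack=3)
Line 2: ['bright', 'my'] (min_width=9, slack=5)
Line 3: ['pencil', 'wolf'] (min_width=11, slack=3)
Line 4: ['release', 'river'] (min_width=13, slack=1)
Line 5: ['curtain', 'paper'] (min_width=13, slack=1)
Line 6: ['python', 'chair'] (min_width=12, slack=2)
Line 7: ['dirty', 'capture'] (min_width=13, slack=1)
Line 8: ['why', 'universe'] (min_width=12, slack=2)
Line 9: ['an', 'run', 'high'] (min_width=11, slack=3)
Line 10: ['fish', 'cold', 'good'] (min_width=14, slack=0)
Line 11: ['guitar', 'take'] (min_width=11, slack=3)
Total lines: 11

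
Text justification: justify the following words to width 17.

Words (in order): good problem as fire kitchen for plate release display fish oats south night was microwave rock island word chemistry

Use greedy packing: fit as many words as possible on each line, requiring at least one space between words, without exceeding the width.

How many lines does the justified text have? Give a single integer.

Answer: 8

Derivation:
Line 1: ['good', 'problem', 'as'] (min_width=15, slack=2)
Line 2: ['fire', 'kitchen', 'for'] (min_width=16, slack=1)
Line 3: ['plate', 'release'] (min_width=13, slack=4)
Line 4: ['display', 'fish', 'oats'] (min_width=17, slack=0)
Line 5: ['south', 'night', 'was'] (min_width=15, slack=2)
Line 6: ['microwave', 'rock'] (min_width=14, slack=3)
Line 7: ['island', 'word'] (min_width=11, slack=6)
Line 8: ['chemistry'] (min_width=9, slack=8)
Total lines: 8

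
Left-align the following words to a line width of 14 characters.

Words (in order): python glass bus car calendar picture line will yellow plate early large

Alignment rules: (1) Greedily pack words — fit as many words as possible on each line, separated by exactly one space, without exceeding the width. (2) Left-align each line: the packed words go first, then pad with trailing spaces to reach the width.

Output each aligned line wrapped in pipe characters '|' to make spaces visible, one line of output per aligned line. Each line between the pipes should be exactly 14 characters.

Answer: |python glass  |
|bus car       |
|calendar      |
|picture line  |
|will yellow   |
|plate early   |
|large         |

Derivation:
Line 1: ['python', 'glass'] (min_width=12, slack=2)
Line 2: ['bus', 'car'] (min_width=7, slack=7)
Line 3: ['calendar'] (min_width=8, slack=6)
Line 4: ['picture', 'line'] (min_width=12, slack=2)
Line 5: ['will', 'yellow'] (min_width=11, slack=3)
Line 6: ['plate', 'early'] (min_width=11, slack=3)
Line 7: ['large'] (min_width=5, slack=9)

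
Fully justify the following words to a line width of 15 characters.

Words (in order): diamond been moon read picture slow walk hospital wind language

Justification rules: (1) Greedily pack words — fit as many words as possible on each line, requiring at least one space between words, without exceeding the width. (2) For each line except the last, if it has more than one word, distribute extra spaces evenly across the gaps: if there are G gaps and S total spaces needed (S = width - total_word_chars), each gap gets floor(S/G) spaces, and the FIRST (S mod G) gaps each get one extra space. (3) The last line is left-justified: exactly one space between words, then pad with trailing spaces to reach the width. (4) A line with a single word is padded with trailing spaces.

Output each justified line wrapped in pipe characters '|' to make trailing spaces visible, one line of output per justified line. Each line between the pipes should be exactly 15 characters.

Answer: |diamond    been|
|moon       read|
|picture    slow|
|walk   hospital|
|wind language  |

Derivation:
Line 1: ['diamond', 'been'] (min_width=12, slack=3)
Line 2: ['moon', 'read'] (min_width=9, slack=6)
Line 3: ['picture', 'slow'] (min_width=12, slack=3)
Line 4: ['walk', 'hospital'] (min_width=13, slack=2)
Line 5: ['wind', 'language'] (min_width=13, slack=2)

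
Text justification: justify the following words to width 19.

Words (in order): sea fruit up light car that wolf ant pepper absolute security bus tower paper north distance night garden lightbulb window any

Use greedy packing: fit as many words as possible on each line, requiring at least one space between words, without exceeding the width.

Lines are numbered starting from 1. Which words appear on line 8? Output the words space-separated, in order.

Answer: window any

Derivation:
Line 1: ['sea', 'fruit', 'up', 'light'] (min_width=18, slack=1)
Line 2: ['car', 'that', 'wolf', 'ant'] (min_width=17, slack=2)
Line 3: ['pepper', 'absolute'] (min_width=15, slack=4)
Line 4: ['security', 'bus', 'tower'] (min_width=18, slack=1)
Line 5: ['paper', 'north'] (min_width=11, slack=8)
Line 6: ['distance', 'night'] (min_width=14, slack=5)
Line 7: ['garden', 'lightbulb'] (min_width=16, slack=3)
Line 8: ['window', 'any'] (min_width=10, slack=9)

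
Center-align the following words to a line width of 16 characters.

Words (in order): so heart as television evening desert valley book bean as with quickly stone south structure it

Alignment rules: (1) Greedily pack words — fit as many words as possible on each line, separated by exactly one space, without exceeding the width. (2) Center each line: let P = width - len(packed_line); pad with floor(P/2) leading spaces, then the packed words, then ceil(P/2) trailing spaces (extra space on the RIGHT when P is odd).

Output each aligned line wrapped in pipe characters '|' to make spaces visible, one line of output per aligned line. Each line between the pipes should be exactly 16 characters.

Answer: |  so heart as   |
|   television   |
| evening desert |
|valley book bean|
|as with quickly |
|  stone south   |
|  structure it  |

Derivation:
Line 1: ['so', 'heart', 'as'] (min_width=11, slack=5)
Line 2: ['television'] (min_width=10, slack=6)
Line 3: ['evening', 'desert'] (min_width=14, slack=2)
Line 4: ['valley', 'book', 'bean'] (min_width=16, slack=0)
Line 5: ['as', 'with', 'quickly'] (min_width=15, slack=1)
Line 6: ['stone', 'south'] (min_width=11, slack=5)
Line 7: ['structure', 'it'] (min_width=12, slack=4)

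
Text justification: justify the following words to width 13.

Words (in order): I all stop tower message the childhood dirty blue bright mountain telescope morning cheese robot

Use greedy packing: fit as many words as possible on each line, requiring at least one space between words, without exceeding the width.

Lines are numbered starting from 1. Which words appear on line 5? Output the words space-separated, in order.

Line 1: ['I', 'all', 'stop'] (min_width=10, slack=3)
Line 2: ['tower', 'message'] (min_width=13, slack=0)
Line 3: ['the', 'childhood'] (min_width=13, slack=0)
Line 4: ['dirty', 'blue'] (min_width=10, slack=3)
Line 5: ['bright'] (min_width=6, slack=7)
Line 6: ['mountain'] (min_width=8, slack=5)
Line 7: ['telescope'] (min_width=9, slack=4)
Line 8: ['morning'] (min_width=7, slack=6)
Line 9: ['cheese', 'robot'] (min_width=12, slack=1)

Answer: bright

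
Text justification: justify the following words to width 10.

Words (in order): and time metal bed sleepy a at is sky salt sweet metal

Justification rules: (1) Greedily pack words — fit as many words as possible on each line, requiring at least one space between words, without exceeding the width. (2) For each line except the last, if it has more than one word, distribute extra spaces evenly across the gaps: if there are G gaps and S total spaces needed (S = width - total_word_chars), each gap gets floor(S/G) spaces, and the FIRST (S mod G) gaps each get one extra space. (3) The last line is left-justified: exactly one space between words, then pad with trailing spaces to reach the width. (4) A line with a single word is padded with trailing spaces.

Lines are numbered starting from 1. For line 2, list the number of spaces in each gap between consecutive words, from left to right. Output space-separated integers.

Line 1: ['and', 'time'] (min_width=8, slack=2)
Line 2: ['metal', 'bed'] (min_width=9, slack=1)
Line 3: ['sleepy', 'a'] (min_width=8, slack=2)
Line 4: ['at', 'is', 'sky'] (min_width=9, slack=1)
Line 5: ['salt', 'sweet'] (min_width=10, slack=0)
Line 6: ['metal'] (min_width=5, slack=5)

Answer: 2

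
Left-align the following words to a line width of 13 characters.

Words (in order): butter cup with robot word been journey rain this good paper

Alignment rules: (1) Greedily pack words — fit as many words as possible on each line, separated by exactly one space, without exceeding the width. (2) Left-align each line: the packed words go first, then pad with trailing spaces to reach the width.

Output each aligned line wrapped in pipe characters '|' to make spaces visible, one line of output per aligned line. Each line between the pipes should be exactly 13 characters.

Answer: |butter cup   |
|with robot   |
|word been    |
|journey rain |
|this good    |
|paper        |

Derivation:
Line 1: ['butter', 'cup'] (min_width=10, slack=3)
Line 2: ['with', 'robot'] (min_width=10, slack=3)
Line 3: ['word', 'been'] (min_width=9, slack=4)
Line 4: ['journey', 'rain'] (min_width=12, slack=1)
Line 5: ['this', 'good'] (min_width=9, slack=4)
Line 6: ['paper'] (min_width=5, slack=8)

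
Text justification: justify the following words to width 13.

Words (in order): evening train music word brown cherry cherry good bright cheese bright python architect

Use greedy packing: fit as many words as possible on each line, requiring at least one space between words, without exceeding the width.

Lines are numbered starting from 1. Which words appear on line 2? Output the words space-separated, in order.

Line 1: ['evening', 'train'] (min_width=13, slack=0)
Line 2: ['music', 'word'] (min_width=10, slack=3)
Line 3: ['brown', 'cherry'] (min_width=12, slack=1)
Line 4: ['cherry', 'good'] (min_width=11, slack=2)
Line 5: ['bright', 'cheese'] (min_width=13, slack=0)
Line 6: ['bright', 'python'] (min_width=13, slack=0)
Line 7: ['architect'] (min_width=9, slack=4)

Answer: music word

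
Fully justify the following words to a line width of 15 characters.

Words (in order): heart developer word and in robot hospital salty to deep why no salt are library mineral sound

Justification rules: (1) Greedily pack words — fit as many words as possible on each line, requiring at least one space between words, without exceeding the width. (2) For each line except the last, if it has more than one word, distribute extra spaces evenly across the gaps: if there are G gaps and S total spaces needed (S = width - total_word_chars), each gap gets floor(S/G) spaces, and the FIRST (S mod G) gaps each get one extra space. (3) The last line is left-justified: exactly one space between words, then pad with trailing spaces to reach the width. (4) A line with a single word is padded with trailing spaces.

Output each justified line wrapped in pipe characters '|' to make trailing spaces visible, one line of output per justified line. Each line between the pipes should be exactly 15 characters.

Answer: |heart developer|
|word   and   in|
|robot  hospital|
|salty  to  deep|
|why no salt are|
|library mineral|
|sound          |

Derivation:
Line 1: ['heart', 'developer'] (min_width=15, slack=0)
Line 2: ['word', 'and', 'in'] (min_width=11, slack=4)
Line 3: ['robot', 'hospital'] (min_width=14, slack=1)
Line 4: ['salty', 'to', 'deep'] (min_width=13, slack=2)
Line 5: ['why', 'no', 'salt', 'are'] (min_width=15, slack=0)
Line 6: ['library', 'mineral'] (min_width=15, slack=0)
Line 7: ['sound'] (min_width=5, slack=10)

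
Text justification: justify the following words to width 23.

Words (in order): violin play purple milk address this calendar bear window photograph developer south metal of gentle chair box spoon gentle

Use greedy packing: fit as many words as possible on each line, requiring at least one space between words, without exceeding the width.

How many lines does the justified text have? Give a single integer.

Line 1: ['violin', 'play', 'purple', 'milk'] (min_width=23, slack=0)
Line 2: ['address', 'this', 'calendar'] (min_width=21, slack=2)
Line 3: ['bear', 'window', 'photograph'] (min_width=22, slack=1)
Line 4: ['developer', 'south', 'metal'] (min_width=21, slack=2)
Line 5: ['of', 'gentle', 'chair', 'box'] (min_width=19, slack=4)
Line 6: ['spoon', 'gentle'] (min_width=12, slack=11)
Total lines: 6

Answer: 6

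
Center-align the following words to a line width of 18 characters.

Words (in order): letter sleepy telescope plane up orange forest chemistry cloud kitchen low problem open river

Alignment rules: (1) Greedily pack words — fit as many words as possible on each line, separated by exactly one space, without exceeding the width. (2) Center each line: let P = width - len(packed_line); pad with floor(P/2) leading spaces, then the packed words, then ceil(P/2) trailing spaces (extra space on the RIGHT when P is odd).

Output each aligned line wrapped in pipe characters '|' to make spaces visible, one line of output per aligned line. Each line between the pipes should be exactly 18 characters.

Line 1: ['letter', 'sleepy'] (min_width=13, slack=5)
Line 2: ['telescope', 'plane', 'up'] (min_width=18, slack=0)
Line 3: ['orange', 'forest'] (min_width=13, slack=5)
Line 4: ['chemistry', 'cloud'] (min_width=15, slack=3)
Line 5: ['kitchen', 'low'] (min_width=11, slack=7)
Line 6: ['problem', 'open', 'river'] (min_width=18, slack=0)

Answer: |  letter sleepy   |
|telescope plane up|
|  orange forest   |
| chemistry cloud  |
|   kitchen low    |
|problem open river|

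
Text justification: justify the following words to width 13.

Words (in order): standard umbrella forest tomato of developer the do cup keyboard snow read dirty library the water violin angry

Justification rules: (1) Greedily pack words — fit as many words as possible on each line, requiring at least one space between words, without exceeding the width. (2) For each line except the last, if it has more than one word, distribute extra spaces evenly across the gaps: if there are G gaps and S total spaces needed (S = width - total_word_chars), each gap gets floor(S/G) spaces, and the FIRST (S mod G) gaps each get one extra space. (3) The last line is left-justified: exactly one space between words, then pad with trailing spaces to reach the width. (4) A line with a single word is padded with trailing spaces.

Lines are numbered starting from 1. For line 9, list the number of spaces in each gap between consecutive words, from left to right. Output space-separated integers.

Answer: 2

Derivation:
Line 1: ['standard'] (min_width=8, slack=5)
Line 2: ['umbrella'] (min_width=8, slack=5)
Line 3: ['forest', 'tomato'] (min_width=13, slack=0)
Line 4: ['of', 'developer'] (min_width=12, slack=1)
Line 5: ['the', 'do', 'cup'] (min_width=10, slack=3)
Line 6: ['keyboard', 'snow'] (min_width=13, slack=0)
Line 7: ['read', 'dirty'] (min_width=10, slack=3)
Line 8: ['library', 'the'] (min_width=11, slack=2)
Line 9: ['water', 'violin'] (min_width=12, slack=1)
Line 10: ['angry'] (min_width=5, slack=8)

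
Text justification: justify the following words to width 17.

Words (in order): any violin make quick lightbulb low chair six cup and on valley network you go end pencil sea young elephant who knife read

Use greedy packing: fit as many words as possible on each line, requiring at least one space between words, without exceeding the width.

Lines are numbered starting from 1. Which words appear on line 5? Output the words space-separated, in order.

Answer: network you go

Derivation:
Line 1: ['any', 'violin', 'make'] (min_width=15, slack=2)
Line 2: ['quick', 'lightbulb'] (min_width=15, slack=2)
Line 3: ['low', 'chair', 'six', 'cup'] (min_width=17, slack=0)
Line 4: ['and', 'on', 'valley'] (min_width=13, slack=4)
Line 5: ['network', 'you', 'go'] (min_width=14, slack=3)
Line 6: ['end', 'pencil', 'sea'] (min_width=14, slack=3)
Line 7: ['young', 'elephant'] (min_width=14, slack=3)
Line 8: ['who', 'knife', 'read'] (min_width=14, slack=3)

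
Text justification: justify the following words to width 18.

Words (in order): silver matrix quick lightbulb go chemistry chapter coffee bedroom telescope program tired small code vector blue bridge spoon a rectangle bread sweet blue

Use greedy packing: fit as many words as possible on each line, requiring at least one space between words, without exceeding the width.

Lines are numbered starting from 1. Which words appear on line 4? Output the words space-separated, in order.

Answer: coffee bedroom

Derivation:
Line 1: ['silver', 'matrix'] (min_width=13, slack=5)
Line 2: ['quick', 'lightbulb', 'go'] (min_width=18, slack=0)
Line 3: ['chemistry', 'chapter'] (min_width=17, slack=1)
Line 4: ['coffee', 'bedroom'] (min_width=14, slack=4)
Line 5: ['telescope', 'program'] (min_width=17, slack=1)
Line 6: ['tired', 'small', 'code'] (min_width=16, slack=2)
Line 7: ['vector', 'blue', 'bridge'] (min_width=18, slack=0)
Line 8: ['spoon', 'a', 'rectangle'] (min_width=17, slack=1)
Line 9: ['bread', 'sweet', 'blue'] (min_width=16, slack=2)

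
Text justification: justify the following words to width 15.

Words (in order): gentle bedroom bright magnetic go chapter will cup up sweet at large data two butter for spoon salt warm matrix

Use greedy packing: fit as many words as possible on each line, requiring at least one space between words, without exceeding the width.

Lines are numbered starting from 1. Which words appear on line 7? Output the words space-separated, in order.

Line 1: ['gentle', 'bedroom'] (min_width=14, slack=1)
Line 2: ['bright', 'magnetic'] (min_width=15, slack=0)
Line 3: ['go', 'chapter', 'will'] (min_width=15, slack=0)
Line 4: ['cup', 'up', 'sweet', 'at'] (min_width=15, slack=0)
Line 5: ['large', 'data', 'two'] (min_width=14, slack=1)
Line 6: ['butter', 'for'] (min_width=10, slack=5)
Line 7: ['spoon', 'salt', 'warm'] (min_width=15, slack=0)
Line 8: ['matrix'] (min_width=6, slack=9)

Answer: spoon salt warm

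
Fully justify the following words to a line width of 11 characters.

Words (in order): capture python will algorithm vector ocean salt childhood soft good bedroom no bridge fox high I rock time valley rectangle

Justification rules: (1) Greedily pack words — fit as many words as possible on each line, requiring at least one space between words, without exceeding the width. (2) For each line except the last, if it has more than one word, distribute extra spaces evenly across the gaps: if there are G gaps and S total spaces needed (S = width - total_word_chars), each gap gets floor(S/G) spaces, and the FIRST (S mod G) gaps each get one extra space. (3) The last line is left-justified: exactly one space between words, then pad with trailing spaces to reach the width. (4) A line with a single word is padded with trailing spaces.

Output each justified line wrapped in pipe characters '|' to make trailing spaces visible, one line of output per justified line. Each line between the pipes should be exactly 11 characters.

Line 1: ['capture'] (min_width=7, slack=4)
Line 2: ['python', 'will'] (min_width=11, slack=0)
Line 3: ['algorithm'] (min_width=9, slack=2)
Line 4: ['vector'] (min_width=6, slack=5)
Line 5: ['ocean', 'salt'] (min_width=10, slack=1)
Line 6: ['childhood'] (min_width=9, slack=2)
Line 7: ['soft', 'good'] (min_width=9, slack=2)
Line 8: ['bedroom', 'no'] (min_width=10, slack=1)
Line 9: ['bridge', 'fox'] (min_width=10, slack=1)
Line 10: ['high', 'I', 'rock'] (min_width=11, slack=0)
Line 11: ['time', 'valley'] (min_width=11, slack=0)
Line 12: ['rectangle'] (min_width=9, slack=2)

Answer: |capture    |
|python will|
|algorithm  |
|vector     |
|ocean  salt|
|childhood  |
|soft   good|
|bedroom  no|
|bridge  fox|
|high I rock|
|time valley|
|rectangle  |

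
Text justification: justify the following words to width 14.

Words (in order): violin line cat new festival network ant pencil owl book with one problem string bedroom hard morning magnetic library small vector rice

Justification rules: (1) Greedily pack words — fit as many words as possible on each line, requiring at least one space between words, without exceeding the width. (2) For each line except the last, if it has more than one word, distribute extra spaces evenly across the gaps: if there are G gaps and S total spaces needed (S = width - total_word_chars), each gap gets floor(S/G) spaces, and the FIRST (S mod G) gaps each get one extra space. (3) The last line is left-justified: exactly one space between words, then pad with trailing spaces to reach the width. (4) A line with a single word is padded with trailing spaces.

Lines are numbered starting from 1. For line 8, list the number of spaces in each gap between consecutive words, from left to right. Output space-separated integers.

Line 1: ['violin', 'line'] (min_width=11, slack=3)
Line 2: ['cat', 'new'] (min_width=7, slack=7)
Line 3: ['festival'] (min_width=8, slack=6)
Line 4: ['network', 'ant'] (min_width=11, slack=3)
Line 5: ['pencil', 'owl'] (min_width=10, slack=4)
Line 6: ['book', 'with', 'one'] (min_width=13, slack=1)
Line 7: ['problem', 'string'] (min_width=14, slack=0)
Line 8: ['bedroom', 'hard'] (min_width=12, slack=2)
Line 9: ['morning'] (min_width=7, slack=7)
Line 10: ['magnetic'] (min_width=8, slack=6)
Line 11: ['library', 'small'] (min_width=13, slack=1)
Line 12: ['vector', 'rice'] (min_width=11, slack=3)

Answer: 3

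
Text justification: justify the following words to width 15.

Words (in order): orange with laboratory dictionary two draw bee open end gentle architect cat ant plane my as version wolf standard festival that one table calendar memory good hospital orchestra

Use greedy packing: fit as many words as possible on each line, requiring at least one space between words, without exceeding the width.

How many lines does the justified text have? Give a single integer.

Answer: 14

Derivation:
Line 1: ['orange', 'with'] (min_width=11, slack=4)
Line 2: ['laboratory'] (min_width=10, slack=5)
Line 3: ['dictionary', 'two'] (min_width=14, slack=1)
Line 4: ['draw', 'bee', 'open'] (min_width=13, slack=2)
Line 5: ['end', 'gentle'] (min_width=10, slack=5)
Line 6: ['architect', 'cat'] (min_width=13, slack=2)
Line 7: ['ant', 'plane', 'my', 'as'] (min_width=15, slack=0)
Line 8: ['version', 'wolf'] (min_width=12, slack=3)
Line 9: ['standard'] (min_width=8, slack=7)
Line 10: ['festival', 'that'] (min_width=13, slack=2)
Line 11: ['one', 'table'] (min_width=9, slack=6)
Line 12: ['calendar', 'memory'] (min_width=15, slack=0)
Line 13: ['good', 'hospital'] (min_width=13, slack=2)
Line 14: ['orchestra'] (min_width=9, slack=6)
Total lines: 14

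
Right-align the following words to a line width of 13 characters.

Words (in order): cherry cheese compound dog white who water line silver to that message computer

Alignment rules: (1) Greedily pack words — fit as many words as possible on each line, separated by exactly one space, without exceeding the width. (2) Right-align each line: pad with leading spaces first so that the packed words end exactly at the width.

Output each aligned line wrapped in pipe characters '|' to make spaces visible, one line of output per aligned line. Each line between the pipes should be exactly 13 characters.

Line 1: ['cherry', 'cheese'] (min_width=13, slack=0)
Line 2: ['compound', 'dog'] (min_width=12, slack=1)
Line 3: ['white', 'who'] (min_width=9, slack=4)
Line 4: ['water', 'line'] (min_width=10, slack=3)
Line 5: ['silver', 'to'] (min_width=9, slack=4)
Line 6: ['that', 'message'] (min_width=12, slack=1)
Line 7: ['computer'] (min_width=8, slack=5)

Answer: |cherry cheese|
| compound dog|
|    white who|
|   water line|
|    silver to|
| that message|
|     computer|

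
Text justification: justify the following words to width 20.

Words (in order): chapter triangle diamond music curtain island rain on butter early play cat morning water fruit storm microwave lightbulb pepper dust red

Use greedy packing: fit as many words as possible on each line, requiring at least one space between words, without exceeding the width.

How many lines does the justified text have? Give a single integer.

Line 1: ['chapter', 'triangle'] (min_width=16, slack=4)
Line 2: ['diamond', 'music'] (min_width=13, slack=7)
Line 3: ['curtain', 'island', 'rain'] (min_width=19, slack=1)
Line 4: ['on', 'butter', 'early', 'play'] (min_width=20, slack=0)
Line 5: ['cat', 'morning', 'water'] (min_width=17, slack=3)
Line 6: ['fruit', 'storm'] (min_width=11, slack=9)
Line 7: ['microwave', 'lightbulb'] (min_width=19, slack=1)
Line 8: ['pepper', 'dust', 'red'] (min_width=15, slack=5)
Total lines: 8

Answer: 8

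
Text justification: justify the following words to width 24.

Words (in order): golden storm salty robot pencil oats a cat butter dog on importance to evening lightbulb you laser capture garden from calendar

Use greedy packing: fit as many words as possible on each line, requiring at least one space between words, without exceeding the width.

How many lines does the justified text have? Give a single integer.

Line 1: ['golden', 'storm', 'salty', 'robot'] (min_width=24, slack=0)
Line 2: ['pencil', 'oats', 'a', 'cat', 'butter'] (min_width=24, slack=0)
Line 3: ['dog', 'on', 'importance', 'to'] (min_width=20, slack=4)
Line 4: ['evening', 'lightbulb', 'you'] (min_width=21, slack=3)
Line 5: ['laser', 'capture', 'garden'] (min_width=20, slack=4)
Line 6: ['from', 'calendar'] (min_width=13, slack=11)
Total lines: 6

Answer: 6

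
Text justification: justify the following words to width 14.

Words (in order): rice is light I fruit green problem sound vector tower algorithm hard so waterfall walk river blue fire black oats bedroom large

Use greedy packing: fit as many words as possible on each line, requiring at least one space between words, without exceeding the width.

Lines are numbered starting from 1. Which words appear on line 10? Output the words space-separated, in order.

Answer: bedroom large

Derivation:
Line 1: ['rice', 'is', 'light'] (min_width=13, slack=1)
Line 2: ['I', 'fruit', 'green'] (min_width=13, slack=1)
Line 3: ['problem', 'sound'] (min_width=13, slack=1)
Line 4: ['vector', 'tower'] (min_width=12, slack=2)
Line 5: ['algorithm', 'hard'] (min_width=14, slack=0)
Line 6: ['so', 'waterfall'] (min_width=12, slack=2)
Line 7: ['walk', 'river'] (min_width=10, slack=4)
Line 8: ['blue', 'fire'] (min_width=9, slack=5)
Line 9: ['black', 'oats'] (min_width=10, slack=4)
Line 10: ['bedroom', 'large'] (min_width=13, slack=1)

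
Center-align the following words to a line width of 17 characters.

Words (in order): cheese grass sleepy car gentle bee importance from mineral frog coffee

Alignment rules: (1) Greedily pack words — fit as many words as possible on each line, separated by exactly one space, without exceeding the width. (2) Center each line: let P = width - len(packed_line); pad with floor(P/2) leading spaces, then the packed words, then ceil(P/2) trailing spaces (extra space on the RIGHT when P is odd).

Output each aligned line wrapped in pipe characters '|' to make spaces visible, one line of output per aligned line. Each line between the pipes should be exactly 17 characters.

Line 1: ['cheese', 'grass'] (min_width=12, slack=5)
Line 2: ['sleepy', 'car', 'gentle'] (min_width=17, slack=0)
Line 3: ['bee', 'importance'] (min_width=14, slack=3)
Line 4: ['from', 'mineral', 'frog'] (min_width=17, slack=0)
Line 5: ['coffee'] (min_width=6, slack=11)

Answer: |  cheese grass   |
|sleepy car gentle|
| bee importance  |
|from mineral frog|
|     coffee      |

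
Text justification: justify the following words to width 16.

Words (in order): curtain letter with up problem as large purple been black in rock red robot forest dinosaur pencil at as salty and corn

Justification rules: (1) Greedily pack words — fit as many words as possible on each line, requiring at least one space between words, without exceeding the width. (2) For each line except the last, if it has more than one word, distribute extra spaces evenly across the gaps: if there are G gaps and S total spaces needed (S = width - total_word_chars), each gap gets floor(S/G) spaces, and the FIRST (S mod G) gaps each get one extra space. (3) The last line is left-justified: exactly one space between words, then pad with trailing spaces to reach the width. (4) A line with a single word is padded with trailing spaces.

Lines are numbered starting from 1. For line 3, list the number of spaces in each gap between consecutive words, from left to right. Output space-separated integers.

Line 1: ['curtain', 'letter'] (min_width=14, slack=2)
Line 2: ['with', 'up', 'problem'] (min_width=15, slack=1)
Line 3: ['as', 'large', 'purple'] (min_width=15, slack=1)
Line 4: ['been', 'black', 'in'] (min_width=13, slack=3)
Line 5: ['rock', 'red', 'robot'] (min_width=14, slack=2)
Line 6: ['forest', 'dinosaur'] (min_width=15, slack=1)
Line 7: ['pencil', 'at', 'as'] (min_width=12, slack=4)
Line 8: ['salty', 'and', 'corn'] (min_width=14, slack=2)

Answer: 2 1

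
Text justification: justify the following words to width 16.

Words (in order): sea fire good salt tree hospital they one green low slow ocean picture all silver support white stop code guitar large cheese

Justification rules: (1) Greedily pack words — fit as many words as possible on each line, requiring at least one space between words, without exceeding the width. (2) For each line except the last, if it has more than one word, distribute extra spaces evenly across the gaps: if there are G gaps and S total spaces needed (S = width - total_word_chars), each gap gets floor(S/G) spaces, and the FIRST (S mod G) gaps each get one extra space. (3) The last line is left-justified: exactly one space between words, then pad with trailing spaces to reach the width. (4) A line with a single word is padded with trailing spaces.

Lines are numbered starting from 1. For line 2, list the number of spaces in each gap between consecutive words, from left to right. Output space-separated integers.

Line 1: ['sea', 'fire', 'good'] (min_width=13, slack=3)
Line 2: ['salt', 'tree'] (min_width=9, slack=7)
Line 3: ['hospital', 'they'] (min_width=13, slack=3)
Line 4: ['one', 'green', 'low'] (min_width=13, slack=3)
Line 5: ['slow', 'ocean'] (min_width=10, slack=6)
Line 6: ['picture', 'all'] (min_width=11, slack=5)
Line 7: ['silver', 'support'] (min_width=14, slack=2)
Line 8: ['white', 'stop', 'code'] (min_width=15, slack=1)
Line 9: ['guitar', 'large'] (min_width=12, slack=4)
Line 10: ['cheese'] (min_width=6, slack=10)

Answer: 8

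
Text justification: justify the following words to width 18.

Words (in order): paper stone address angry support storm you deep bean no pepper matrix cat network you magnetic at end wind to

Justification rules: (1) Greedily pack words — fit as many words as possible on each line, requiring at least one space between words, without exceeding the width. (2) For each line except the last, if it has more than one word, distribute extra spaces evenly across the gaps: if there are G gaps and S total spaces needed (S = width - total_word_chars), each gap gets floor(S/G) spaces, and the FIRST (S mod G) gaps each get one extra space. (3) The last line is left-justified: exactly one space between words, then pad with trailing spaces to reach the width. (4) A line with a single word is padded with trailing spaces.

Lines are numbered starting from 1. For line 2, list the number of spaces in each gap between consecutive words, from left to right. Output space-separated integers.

Line 1: ['paper', 'stone'] (min_width=11, slack=7)
Line 2: ['address', 'angry'] (min_width=13, slack=5)
Line 3: ['support', 'storm', 'you'] (min_width=17, slack=1)
Line 4: ['deep', 'bean', 'no'] (min_width=12, slack=6)
Line 5: ['pepper', 'matrix', 'cat'] (min_width=17, slack=1)
Line 6: ['network', 'you'] (min_width=11, slack=7)
Line 7: ['magnetic', 'at', 'end'] (min_width=15, slack=3)
Line 8: ['wind', 'to'] (min_width=7, slack=11)

Answer: 6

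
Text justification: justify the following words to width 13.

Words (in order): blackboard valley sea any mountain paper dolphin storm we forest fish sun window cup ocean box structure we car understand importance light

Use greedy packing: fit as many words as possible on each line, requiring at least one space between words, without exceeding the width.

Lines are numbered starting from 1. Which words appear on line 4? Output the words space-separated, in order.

Line 1: ['blackboard'] (min_width=10, slack=3)
Line 2: ['valley', 'sea'] (min_width=10, slack=3)
Line 3: ['any', 'mountain'] (min_width=12, slack=1)
Line 4: ['paper', 'dolphin'] (min_width=13, slack=0)
Line 5: ['storm', 'we'] (min_width=8, slack=5)
Line 6: ['forest', 'fish'] (min_width=11, slack=2)
Line 7: ['sun', 'window'] (min_width=10, slack=3)
Line 8: ['cup', 'ocean', 'box'] (min_width=13, slack=0)
Line 9: ['structure', 'we'] (min_width=12, slack=1)
Line 10: ['car'] (min_width=3, slack=10)
Line 11: ['understand'] (min_width=10, slack=3)
Line 12: ['importance'] (min_width=10, slack=3)
Line 13: ['light'] (min_width=5, slack=8)

Answer: paper dolphin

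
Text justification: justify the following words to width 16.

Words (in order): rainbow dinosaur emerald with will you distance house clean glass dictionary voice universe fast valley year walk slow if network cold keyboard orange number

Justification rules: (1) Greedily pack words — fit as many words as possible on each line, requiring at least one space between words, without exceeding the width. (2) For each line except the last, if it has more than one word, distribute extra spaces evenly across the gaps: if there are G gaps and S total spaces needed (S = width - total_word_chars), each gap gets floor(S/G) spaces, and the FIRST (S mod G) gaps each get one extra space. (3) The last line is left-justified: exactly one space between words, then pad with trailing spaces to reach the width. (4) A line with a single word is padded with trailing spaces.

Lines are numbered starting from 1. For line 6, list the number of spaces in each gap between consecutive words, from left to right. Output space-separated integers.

Answer: 1

Derivation:
Line 1: ['rainbow', 'dinosaur'] (min_width=16, slack=0)
Line 2: ['emerald', 'with'] (min_width=12, slack=4)
Line 3: ['will', 'you'] (min_width=8, slack=8)
Line 4: ['distance', 'house'] (min_width=14, slack=2)
Line 5: ['clean', 'glass'] (min_width=11, slack=5)
Line 6: ['dictionary', 'voice'] (min_width=16, slack=0)
Line 7: ['universe', 'fast'] (min_width=13, slack=3)
Line 8: ['valley', 'year', 'walk'] (min_width=16, slack=0)
Line 9: ['slow', 'if', 'network'] (min_width=15, slack=1)
Line 10: ['cold', 'keyboard'] (min_width=13, slack=3)
Line 11: ['orange', 'number'] (min_width=13, slack=3)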